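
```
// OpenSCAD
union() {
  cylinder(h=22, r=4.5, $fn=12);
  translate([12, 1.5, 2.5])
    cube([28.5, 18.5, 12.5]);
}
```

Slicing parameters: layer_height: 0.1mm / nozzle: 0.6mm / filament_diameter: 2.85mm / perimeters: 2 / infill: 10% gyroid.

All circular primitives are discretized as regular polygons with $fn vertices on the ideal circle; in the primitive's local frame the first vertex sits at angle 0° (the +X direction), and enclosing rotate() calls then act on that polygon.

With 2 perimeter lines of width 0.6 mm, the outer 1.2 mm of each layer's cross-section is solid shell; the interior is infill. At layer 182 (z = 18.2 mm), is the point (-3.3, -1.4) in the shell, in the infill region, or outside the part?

At z = 18.2 mm: the r=4.5 cylinder contributes a regular 12-gon of circumradius 4.5; the cube at (12, 1.5) does not reach this height (z outside [2.5, 15]); Combining (union): only the r=4.5 cylinder is present, so the union is just that shape — 1 connected region. Overall, the cross-section is a single solid region. The nearest boundary edge runs (-4.50, 0.00)→(-3.90, -2.25); distance from the point to it = 0.80 mm. The point is inside the cross-section, 0.80 mm from the nearest boundary — within the 1.2 mm shell band (2 × 0.6).

shell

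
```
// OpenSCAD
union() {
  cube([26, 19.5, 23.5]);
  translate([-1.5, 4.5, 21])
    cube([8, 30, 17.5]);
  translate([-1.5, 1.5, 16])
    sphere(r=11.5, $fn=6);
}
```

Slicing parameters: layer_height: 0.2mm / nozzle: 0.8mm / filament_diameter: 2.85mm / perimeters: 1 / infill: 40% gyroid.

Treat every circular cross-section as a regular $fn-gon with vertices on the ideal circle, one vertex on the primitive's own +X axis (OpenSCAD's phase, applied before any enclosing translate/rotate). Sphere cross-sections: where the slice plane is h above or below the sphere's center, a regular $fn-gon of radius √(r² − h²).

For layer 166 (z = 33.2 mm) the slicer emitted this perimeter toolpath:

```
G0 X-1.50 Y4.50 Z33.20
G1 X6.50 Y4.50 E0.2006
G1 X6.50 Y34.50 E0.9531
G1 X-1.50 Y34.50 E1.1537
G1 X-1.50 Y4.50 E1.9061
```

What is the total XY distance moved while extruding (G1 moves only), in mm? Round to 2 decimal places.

Sum the Euclidean lengths of each G1 segment: total = 76.00 mm.

76.00 mm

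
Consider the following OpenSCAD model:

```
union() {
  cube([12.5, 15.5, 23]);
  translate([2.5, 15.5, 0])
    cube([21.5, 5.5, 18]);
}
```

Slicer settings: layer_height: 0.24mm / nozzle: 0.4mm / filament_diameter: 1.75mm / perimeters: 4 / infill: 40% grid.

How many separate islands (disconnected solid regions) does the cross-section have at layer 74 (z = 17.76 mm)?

At z = 17.76 mm: the cube (footprint 12.5×15.5) is included at this height; the cube at (2.5, 15.5) (footprint 21.5×5.5) is included at this height; Combining (union): the 2 present regions share edge segments without overlapping in area, so areas simply add but the touching pieces fuse into one outline (the shared edge portions become interior and drop out of the boundary) — 1 connected region. Overall, the cross-section is a single solid region. Island count = 1.

1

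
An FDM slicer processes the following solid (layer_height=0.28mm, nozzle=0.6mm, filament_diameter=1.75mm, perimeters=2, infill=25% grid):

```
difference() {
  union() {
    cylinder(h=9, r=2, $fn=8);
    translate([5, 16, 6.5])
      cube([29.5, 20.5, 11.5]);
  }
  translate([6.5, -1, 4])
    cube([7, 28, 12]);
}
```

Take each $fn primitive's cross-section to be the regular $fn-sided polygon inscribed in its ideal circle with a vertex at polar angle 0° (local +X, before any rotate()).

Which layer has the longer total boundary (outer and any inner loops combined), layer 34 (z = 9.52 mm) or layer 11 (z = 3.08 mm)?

layer 34 (z = 9.52 mm)

Layer 34 (z = 9.52): the cylinder is absent (z outside [0, 9]); the cube at (5, 16) (footprint 29.5×20.5) is included at this height (perimeter 100.00 mm); Merging all regions: only the 29.5×20.5 cube at (5, 16) is present, so the union is just that shape — boundary = 100.00 mm; the cube at (6.5, -1) (footprint 7×28) is included at this height (perimeter 70.00 mm); Taking the first minus the rest: starting from the result so far, the 7×28 cube at (6.5, -1) partially overlaps it — only the 77.00 mm² overlap (of its 196.00 mm²) is removed, clipping the outline — boundary = 122.00 mm. So its perimeter = 122.00 mm. Layer 11 (z = 3.08): the r=2 cylinder contributes a regular 8-gon of circumradius 2 (perimeter = 2·8·2.000·sin(180°/8) = 12.25 mm); the cube at (5, 16) does not reach this height (z outside [6.5, 18]); Combining (union): only the r=2 cylinder is present, so the union is just that shape — boundary = 12.25 mm; the cube at (6.5, -1) does not reach this height (z outside [4, 16]); Subtracting the remaining from the first: none of the subtracted shapes is present at this height, so the result so far is unchanged — boundary = 12.25 mm. So its perimeter = 12.25 mm. Layer 34 is larger (122.00 vs 12.25 mm).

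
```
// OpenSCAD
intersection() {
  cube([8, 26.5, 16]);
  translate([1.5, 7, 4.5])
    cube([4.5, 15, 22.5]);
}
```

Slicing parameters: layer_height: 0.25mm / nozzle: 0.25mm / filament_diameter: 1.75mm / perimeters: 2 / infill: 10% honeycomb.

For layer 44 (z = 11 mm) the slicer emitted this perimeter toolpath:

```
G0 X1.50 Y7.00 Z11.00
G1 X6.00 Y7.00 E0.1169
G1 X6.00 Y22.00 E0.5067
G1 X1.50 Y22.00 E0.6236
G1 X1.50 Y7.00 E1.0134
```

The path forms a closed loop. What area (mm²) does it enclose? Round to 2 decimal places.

Apply the shoelace formula to the sequence of (X, Y) vertices; enclosed area = 67.50 mm².

67.50 mm²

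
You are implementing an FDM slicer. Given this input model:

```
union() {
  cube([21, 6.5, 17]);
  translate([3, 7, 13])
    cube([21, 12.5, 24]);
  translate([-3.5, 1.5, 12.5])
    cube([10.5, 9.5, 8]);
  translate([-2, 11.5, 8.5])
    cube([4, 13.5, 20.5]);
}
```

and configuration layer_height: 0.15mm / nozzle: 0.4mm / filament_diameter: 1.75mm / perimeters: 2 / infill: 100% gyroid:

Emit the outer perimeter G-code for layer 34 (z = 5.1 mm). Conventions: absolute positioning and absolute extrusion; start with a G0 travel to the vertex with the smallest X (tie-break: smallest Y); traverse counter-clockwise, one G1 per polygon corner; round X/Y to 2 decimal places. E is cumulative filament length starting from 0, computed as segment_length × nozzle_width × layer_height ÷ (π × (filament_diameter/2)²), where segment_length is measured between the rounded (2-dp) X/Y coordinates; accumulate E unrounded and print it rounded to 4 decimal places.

G0 X0.00 Y0.00 Z5.10
G1 X21.00 Y0.00 E0.5238
G1 X21.00 Y6.50 E0.6860
G1 X0.00 Y6.50 E1.2098
G1 X0.00 Y0.00 E1.3720

At z = 5.1 mm: the cube is present — its section is the full 21×6.5 rectangle; the cube at (3, 7) is not intersected at this z (z outside [13, 37]); the cube at (-3.5, 1.5) is absent (z outside [12.5, 20.5]); the cube at (-2, 11.5) does not reach this height (z outside [8.5, 29]); Merging all regions: only the 21×6.5 cube is present, so the union is just that shape — 1 connected region. The outline is a single polygon with 4 vertices. Extrusion per mm of travel: 0.4 × 0.15 / (π × 0.875²) = 0.024945. Accumulating E over each segment gives final E = 1.3720.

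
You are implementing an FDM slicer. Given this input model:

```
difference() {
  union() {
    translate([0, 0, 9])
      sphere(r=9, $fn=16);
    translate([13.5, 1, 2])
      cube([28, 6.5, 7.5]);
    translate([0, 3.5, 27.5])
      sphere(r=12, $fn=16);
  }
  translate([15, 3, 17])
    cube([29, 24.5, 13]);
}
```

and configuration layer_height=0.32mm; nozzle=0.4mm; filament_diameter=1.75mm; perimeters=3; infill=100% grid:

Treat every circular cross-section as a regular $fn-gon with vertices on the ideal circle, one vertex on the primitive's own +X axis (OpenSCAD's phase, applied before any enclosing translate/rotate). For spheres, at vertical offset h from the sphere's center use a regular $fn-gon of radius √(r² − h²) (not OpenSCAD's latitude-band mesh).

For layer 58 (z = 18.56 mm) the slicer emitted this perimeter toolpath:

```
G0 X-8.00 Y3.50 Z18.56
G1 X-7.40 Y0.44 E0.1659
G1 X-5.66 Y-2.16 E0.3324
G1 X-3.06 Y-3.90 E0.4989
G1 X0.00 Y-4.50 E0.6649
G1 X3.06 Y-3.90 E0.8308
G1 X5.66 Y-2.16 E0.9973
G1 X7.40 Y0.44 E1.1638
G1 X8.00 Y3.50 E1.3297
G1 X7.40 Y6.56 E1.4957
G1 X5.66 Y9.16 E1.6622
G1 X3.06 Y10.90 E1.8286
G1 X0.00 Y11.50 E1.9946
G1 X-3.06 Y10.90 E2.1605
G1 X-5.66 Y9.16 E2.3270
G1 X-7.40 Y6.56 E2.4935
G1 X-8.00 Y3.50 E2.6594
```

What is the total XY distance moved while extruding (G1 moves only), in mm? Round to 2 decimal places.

49.97 mm

Sum the Euclidean lengths of each G1 segment: total = 49.97 mm.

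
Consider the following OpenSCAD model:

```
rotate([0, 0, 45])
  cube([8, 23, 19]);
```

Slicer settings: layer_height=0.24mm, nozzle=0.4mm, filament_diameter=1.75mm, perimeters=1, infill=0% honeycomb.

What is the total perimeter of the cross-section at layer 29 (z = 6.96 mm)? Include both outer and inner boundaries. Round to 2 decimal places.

62.00 mm

At z = 6.96 mm: the cube is present — its section is the full 8×23 rectangle (perimeter 62.00 mm); (rotated 45° about Z; rotation is an isometry so areas/perimeters/island counts are preserved). Overall, the cross-section is a single solid region. Total boundary length (outer) = 62.00 mm.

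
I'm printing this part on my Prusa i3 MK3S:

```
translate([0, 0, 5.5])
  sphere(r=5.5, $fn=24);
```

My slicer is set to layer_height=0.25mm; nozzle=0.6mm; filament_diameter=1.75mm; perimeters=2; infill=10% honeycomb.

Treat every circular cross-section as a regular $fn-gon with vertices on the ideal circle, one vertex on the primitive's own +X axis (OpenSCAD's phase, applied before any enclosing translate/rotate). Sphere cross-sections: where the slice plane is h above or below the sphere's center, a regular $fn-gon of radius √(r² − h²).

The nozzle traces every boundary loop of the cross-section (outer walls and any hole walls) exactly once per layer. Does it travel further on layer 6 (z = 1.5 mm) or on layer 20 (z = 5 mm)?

layer 20 (z = 5 mm)

Layer 6 (z = 1.5): the sphere: section is a regular 24-gon, circumradius = √(r²−h²) = √(5.5²−4²) = 3.775 (perimeter = 2·24·3.775·sin(180°/24) = 23.65 mm). So its perimeter = 23.65 mm. Layer 20 (z = 5): the sphere: section is a regular 24-gon, circumradius = √(r²−h²) = √(5.5²−0.5²) = 5.477 (perimeter = 2·24·5.477·sin(180°/24) = 34.32 mm). So its perimeter = 34.32 mm. Layer 20 is larger (34.32 vs 23.65 mm).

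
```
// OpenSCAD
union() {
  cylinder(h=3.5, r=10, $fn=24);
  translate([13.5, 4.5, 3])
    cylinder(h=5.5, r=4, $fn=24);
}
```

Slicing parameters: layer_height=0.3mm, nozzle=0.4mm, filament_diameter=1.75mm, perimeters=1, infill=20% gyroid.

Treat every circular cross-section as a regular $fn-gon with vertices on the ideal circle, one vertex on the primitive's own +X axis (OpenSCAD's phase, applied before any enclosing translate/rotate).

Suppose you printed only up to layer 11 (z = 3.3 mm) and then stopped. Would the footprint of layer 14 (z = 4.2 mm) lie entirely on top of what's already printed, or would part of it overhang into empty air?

Compare the two slices. At z = 3.3: the r=10 cylinder gives a regular 24-gon of circumradius 10 (constant along its height) (area = (24/2)·10.000²·sin(360°/24) = 310.58 mm²); the cylinder at (13.5, 4.5): section is a regular 24-gon, circumradius r=4 (area = (24/2)·4.000²·sin(360°/24) = 49.69 mm²); Taking the union: the 2 present regions are separate (no shared area or edge), so areas and boundary lengths simply add and each stays a separate island — area = 360.28 mm². At z = 4.2: the cylinder does not reach this height (z outside [0, 3.5]); the cylinder at (13.5, 4.5): section is a regular 24-gon, circumradius r=4 (area = (24/2)·4.000²·sin(360°/24) = 49.69 mm²); Taking the union: only the r=4 cylinder at (13.5, 4.5) is present, so the union is just that shape — area = 49.69 mm². Checking containment: the cross-section at z = 4.2 is a subset of the cross-section at z = 3.3.

entirely on top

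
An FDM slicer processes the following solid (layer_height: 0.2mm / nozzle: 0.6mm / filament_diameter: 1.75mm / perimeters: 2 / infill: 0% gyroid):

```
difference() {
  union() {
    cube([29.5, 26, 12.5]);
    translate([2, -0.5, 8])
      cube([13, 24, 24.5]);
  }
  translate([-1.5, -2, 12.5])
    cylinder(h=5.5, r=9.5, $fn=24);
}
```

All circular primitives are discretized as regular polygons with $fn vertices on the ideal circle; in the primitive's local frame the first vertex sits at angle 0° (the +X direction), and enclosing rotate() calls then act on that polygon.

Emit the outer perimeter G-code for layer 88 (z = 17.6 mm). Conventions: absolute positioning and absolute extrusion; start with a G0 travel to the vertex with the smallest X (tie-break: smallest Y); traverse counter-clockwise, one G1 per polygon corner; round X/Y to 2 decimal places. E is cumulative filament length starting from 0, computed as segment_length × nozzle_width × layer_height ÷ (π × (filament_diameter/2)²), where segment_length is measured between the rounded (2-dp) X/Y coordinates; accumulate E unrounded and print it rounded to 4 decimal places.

G0 X2.00 Y6.75 Z17.60
G1 X3.25 Y6.23 E0.0675
G1 X5.22 Y4.72 E0.1914
G1 X6.73 Y2.75 E0.3152
G1 X7.68 Y0.46 E0.4389
G1 X7.80 Y-0.50 E0.4872
G1 X15.00 Y-0.50 E0.8464
G1 X15.00 Y23.50 E2.0437
G1 X2.00 Y23.50 E2.6923
G1 X2.00 Y6.75 E3.5280

At z = 17.6 mm: the cube is absent (z outside [0, 12.5]); the cube at (2, -0.5) is present — its section is the full 13×24 rectangle; Combining (union): only the 13×24 cube at (2, -0.5) is present, so the union is just that shape — 1 connected region; the cylinder at (-1.5, -2): section is a regular 24-gon, circumradius r=9.5; Subtracting the remaining from the first: starting from that combined region, the r=9.5 cylinder at (-1.5, -2) partially overlaps it — only the 28.93 mm² overlap (of its 280.30 mm²) is removed, clipping the outline — 1 connected region. The outline is a single polygon with 9 vertices. Extrusion per mm of travel: 0.6 × 0.2 / (π × 0.875²) = 0.049890. Accumulating E over each segment gives final E = 3.5280.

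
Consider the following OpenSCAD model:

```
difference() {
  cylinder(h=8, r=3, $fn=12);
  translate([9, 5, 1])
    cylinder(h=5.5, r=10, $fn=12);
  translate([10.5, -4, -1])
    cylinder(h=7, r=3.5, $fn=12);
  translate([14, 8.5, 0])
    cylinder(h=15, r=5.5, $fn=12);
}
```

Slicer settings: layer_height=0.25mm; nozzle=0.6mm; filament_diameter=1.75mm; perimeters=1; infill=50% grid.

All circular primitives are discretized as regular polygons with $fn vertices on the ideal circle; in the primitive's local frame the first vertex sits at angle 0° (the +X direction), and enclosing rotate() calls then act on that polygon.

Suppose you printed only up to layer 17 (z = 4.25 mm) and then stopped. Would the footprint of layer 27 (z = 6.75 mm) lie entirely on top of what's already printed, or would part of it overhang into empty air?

part overhangs

Compare the two slices. At z = 4.25: the cylinder: section is a regular 12-gon, circumradius r=3 (area = (12/2)·3.000²·sin(360°/12) = 27.00 mm²); the r=10 cylinder at (9, 5) gives a regular 12-gon of circumradius 10 (constant along its height) (area = (12/2)·10.000²·sin(360°/12) = 300.00 mm²); the cylinder at (10.5, -4): section is a regular 12-gon, circumradius r=3.5 (area = (12/2)·3.500²·sin(360°/12) = 36.75 mm²); the r=5.5 cylinder at (14, 8.5) gives a regular 12-gon of circumradius 5.5 (constant along its height) (area = (12/2)·5.500²·sin(360°/12) = 90.75 mm²); After the difference (first − rest): starting from the r=3 cylinder (27.00 mm²), the r=10 cylinder at (9, 5) partially overlaps it — only the 9.62 mm² overlap (of its 300.00 mm²) is removed, clipping the outline; the r=3.5 cylinder at (10.5, -4) misses the remaining region (no effect); the r=5.5 cylinder at (14, 8.5) misses the remaining region (no effect) — area = 17.38 mm². At z = 6.75: the cylinder: section is a regular 12-gon, circumradius r=3 (area = (12/2)·3.000²·sin(360°/12) = 27.00 mm²); the cylinder at (9, 5) is not intersected at this z (z outside [1, 6.5]); the cylinder at (10.5, -4) is absent (z outside [-1, 6]); the r=5.5 cylinder at (14, 8.5) gives a regular 12-gon of circumradius 5.5 (constant along its height) (area = (12/2)·5.500²·sin(360°/12) = 90.75 mm²); After the difference (first − rest): starting from the r=3 cylinder (27.00 mm²), the r=5.5 cylinder at (14, 8.5) misses the remaining region (no effect) — area = 27.00 mm². Checking containment: at z = 6.75 the cross-section extends beyond the z = 4.25 cross-section by about 9.62 mm².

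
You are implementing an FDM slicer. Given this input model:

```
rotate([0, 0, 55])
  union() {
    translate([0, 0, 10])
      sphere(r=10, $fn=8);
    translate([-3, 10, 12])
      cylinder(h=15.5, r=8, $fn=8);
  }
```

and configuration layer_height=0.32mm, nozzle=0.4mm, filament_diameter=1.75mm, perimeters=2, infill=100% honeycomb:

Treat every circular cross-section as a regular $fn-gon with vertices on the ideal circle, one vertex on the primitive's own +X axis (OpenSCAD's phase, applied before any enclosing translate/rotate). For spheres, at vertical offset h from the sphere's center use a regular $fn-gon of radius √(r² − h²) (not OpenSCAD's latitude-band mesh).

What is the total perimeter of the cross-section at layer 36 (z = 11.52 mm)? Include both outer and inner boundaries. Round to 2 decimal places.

60.52 mm

At z = 11.52 mm: the r=10 sphere slices to a regular 8-gon of circumradius 9.884 (√(r²−h²) with h=1.52 from center) (perimeter = 2·8·9.884·sin(180°/8) = 60.52 mm); the cylinder at (-3, 10) is not intersected at this z (z outside [12, 27.5]); Taking the union: only the r=10 sphere is present, so the union is just that shape — boundary = 60.52 mm; (rotated 55° about Z; rotation is an isometry so areas/perimeters/island counts are preserved). Overall, the cross-section is a single solid region. Total boundary length (outer) = 60.52 mm.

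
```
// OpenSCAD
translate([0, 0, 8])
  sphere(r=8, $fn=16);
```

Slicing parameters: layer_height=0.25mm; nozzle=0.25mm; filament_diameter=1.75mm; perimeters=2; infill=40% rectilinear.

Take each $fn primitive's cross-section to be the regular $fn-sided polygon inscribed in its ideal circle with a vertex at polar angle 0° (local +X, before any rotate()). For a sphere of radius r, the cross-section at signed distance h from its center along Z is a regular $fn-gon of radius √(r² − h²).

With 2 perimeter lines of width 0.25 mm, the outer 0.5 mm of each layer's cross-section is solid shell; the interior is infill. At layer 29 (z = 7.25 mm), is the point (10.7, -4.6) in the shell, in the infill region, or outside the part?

outside

At z = 7.25 mm: the r=8 sphere contributes a regular 16-gon of circumradius √(8²−0.75²) = 7.965. Overall, the cross-section is a single solid region. The nearest boundary edge runs (5.63, -5.63)→(7.36, -3.05); distance from the point to it = 3.68 mm. The point is not inside any of the regions above, so it lies outside the cross-section (3.68 mm from the nearest boundary).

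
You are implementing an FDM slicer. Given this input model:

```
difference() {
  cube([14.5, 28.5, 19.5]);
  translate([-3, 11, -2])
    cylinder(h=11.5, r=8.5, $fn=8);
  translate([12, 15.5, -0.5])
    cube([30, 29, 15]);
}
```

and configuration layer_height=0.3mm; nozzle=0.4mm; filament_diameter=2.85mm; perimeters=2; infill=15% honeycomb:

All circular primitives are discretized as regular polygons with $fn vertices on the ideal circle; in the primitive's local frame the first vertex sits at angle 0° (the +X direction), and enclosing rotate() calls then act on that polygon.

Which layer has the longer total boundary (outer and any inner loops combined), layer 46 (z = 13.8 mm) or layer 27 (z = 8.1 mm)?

layer 27 (z = 8.1 mm)

Layer 46 (z = 13.8): the cube (footprint 14.5×28.5) is included at this height (perimeter 86.00 mm); the cylinder at (-3, 11) is absent (z outside [-2, 9.5]); the cube at (12, 15.5) is present — its section is the full 30×29 rectangle (perimeter 118.00 mm); Taking the first minus the rest: starting from the 14.5×28.5 cube, the 30×29 cube at (12, 15.5) partially overlaps it — only the 32.50 mm² overlap (of its 870.00 mm²) is removed, clipping the outline — boundary = 86.00 mm. So its perimeter = 86.00 mm. Layer 27 (z = 8.1): the cube (footprint 14.5×28.5) is included at this height (perimeter 86.00 mm); the cylinder at (-3, 11): section is a regular 8-gon, circumradius r=8.5 (perimeter = 2·8·8.500·sin(180°/8) = 52.04 mm); the cube at (12, 15.5) (footprint 30×29) is included at this height (perimeter 118.00 mm); Taking the first minus the rest: starting from the 14.5×28.5 cube, the r=8.5 cylinder at (-3, 11) partially overlaps it — only the 54.90 mm² overlap (of its 204.35 mm²) is removed, clipping the outline; the 30×29 cube at (12, 15.5) partially overlaps it — only the 32.50 mm² overlap (of its 870.00 mm²) is removed, clipping the outline — boundary = 91.01 mm. So its perimeter = 91.01 mm. Layer 27 is larger (91.01 vs 86.00 mm).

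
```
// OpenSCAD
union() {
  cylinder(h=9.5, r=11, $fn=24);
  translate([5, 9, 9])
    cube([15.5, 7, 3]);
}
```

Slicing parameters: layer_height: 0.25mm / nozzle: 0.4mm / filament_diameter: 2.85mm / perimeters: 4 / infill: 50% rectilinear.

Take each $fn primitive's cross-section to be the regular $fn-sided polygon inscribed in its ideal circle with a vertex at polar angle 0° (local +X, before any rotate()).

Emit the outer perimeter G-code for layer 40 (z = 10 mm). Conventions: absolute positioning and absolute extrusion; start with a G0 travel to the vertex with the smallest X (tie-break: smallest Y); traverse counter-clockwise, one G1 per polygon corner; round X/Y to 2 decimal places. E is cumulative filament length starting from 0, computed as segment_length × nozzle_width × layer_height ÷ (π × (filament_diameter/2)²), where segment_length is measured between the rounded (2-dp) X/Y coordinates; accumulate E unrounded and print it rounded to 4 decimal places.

G0 X5.00 Y9.00 Z10.00
G1 X20.50 Y9.00 E0.2430
G1 X20.50 Y16.00 E0.3527
G1 X5.00 Y16.00 E0.5957
G1 X5.00 Y9.00 E0.7054

At z = 10 mm: the cylinder is absent (z outside [0, 9.5]); the cube at (5, 9) (footprint 15.5×7) is included at this height; Taking the union: only the 15.5×7 cube at (5, 9) is present, so the union is just that shape — 1 connected region. The outline is a single polygon with 4 vertices. Extrusion per mm of travel: 0.4 × 0.25 / (π × 1.425²) = 0.015675. Accumulating E over each segment gives final E = 0.7054.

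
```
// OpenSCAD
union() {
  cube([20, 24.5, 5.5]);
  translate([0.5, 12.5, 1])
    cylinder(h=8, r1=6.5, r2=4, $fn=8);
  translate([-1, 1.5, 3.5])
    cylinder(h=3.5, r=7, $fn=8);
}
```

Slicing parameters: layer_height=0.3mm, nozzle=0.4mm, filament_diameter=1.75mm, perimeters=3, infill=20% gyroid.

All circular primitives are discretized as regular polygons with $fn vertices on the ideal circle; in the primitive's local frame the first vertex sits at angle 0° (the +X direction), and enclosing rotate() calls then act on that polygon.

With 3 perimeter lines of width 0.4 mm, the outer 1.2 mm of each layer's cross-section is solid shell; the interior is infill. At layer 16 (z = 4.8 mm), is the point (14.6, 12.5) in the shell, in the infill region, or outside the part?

infill

At z = 4.8 mm: the cube (footprint 20×24.5) is included at this height; the cone at (0.5, 12.5) (r1=6.5→r2=4) has section circumradius 5.312 here — a regular 8-gon; the r=7 cylinder at (-1, 1.5) contributes a regular 8-gon of circumradius 7; Taking the union: the regions partially overlap (shared area 82.49 mm²), so overlapping operands fuse into one piece — 1 connected region. Overall, the cross-section is a single solid region. The nearest boundary edge runs (20.00, 24.50)→(20.00, 0.00); distance from the point to it = 5.40 mm. The point is inside the cross-section and 5.40 mm from the nearest boundary — more than the 1.2 mm shell width (3 × 0.4), so it's in the infill interior.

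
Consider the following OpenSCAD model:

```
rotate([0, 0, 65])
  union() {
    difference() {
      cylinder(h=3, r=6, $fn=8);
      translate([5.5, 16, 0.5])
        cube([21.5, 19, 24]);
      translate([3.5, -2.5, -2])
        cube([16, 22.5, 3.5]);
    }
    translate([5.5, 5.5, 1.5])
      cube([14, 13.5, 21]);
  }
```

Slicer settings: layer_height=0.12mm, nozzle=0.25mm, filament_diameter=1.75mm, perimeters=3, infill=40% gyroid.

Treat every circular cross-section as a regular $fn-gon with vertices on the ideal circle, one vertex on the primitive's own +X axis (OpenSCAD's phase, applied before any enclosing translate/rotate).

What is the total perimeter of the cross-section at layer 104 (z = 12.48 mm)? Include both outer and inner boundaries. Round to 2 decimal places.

At z = 12.48 mm: the cylinder is absent (z outside [0, 3]); the cube at (5.5, 16) is present — its section is the full 21.5×19 rectangle (perimeter 81.00 mm); the cube at (3.5, -2.5) does not reach this height (z outside [-2, 1.5]); Taking the first minus the rest: the first operand is absent here, so nothing remains; the cube at (5.5, 5.5) is present — its section is the full 14×13.5 rectangle (perimeter 55.00 mm); Combining (union): only the 14×13.5 cube at (5.5, 5.5) is present, so the union is just that shape — boundary = 55.00 mm; (rotated 65° about Z; rotation is an isometry so areas/perimeters/island counts are preserved). Overall, the cross-section is a single solid region. Total boundary length (outer) = 55.00 mm.

55.00 mm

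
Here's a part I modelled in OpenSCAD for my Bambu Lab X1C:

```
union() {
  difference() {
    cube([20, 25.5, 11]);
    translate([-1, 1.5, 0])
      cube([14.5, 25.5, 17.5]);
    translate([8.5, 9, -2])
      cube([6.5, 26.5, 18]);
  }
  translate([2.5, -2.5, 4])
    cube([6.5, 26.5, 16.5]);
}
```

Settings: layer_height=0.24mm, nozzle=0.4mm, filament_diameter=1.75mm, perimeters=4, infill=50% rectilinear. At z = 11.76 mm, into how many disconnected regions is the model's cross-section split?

1

At z = 11.76 mm: the cube is absent (z outside [0, 11]); the 14.5×25.5 cube at (-1, 1.5) contributes its full rectangle; the cube at (8.5, 9) (footprint 6.5×26.5) is included at this height; Taking the first minus the rest: the first operand is absent here, so nothing remains; the 6.5×26.5 cube at (2.5, -2.5) contributes its full rectangle; Combining (union): only the 6.5×26.5 cube at (2.5, -2.5) is present, so the union is just that shape — 1 connected region. The result has 1 disconnected region.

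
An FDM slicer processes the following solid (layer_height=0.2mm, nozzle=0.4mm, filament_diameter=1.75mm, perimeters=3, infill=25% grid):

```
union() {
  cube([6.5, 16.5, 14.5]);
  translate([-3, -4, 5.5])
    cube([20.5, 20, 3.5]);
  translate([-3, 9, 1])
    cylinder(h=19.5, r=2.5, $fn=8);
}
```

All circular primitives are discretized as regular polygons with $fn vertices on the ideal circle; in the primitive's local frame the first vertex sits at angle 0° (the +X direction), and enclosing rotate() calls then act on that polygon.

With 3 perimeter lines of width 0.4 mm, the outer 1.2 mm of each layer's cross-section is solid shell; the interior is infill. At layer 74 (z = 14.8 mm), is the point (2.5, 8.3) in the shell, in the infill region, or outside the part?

outside

At z = 14.8 mm: the cube is absent (z outside [0, 14.5]); the cube at (-3, -4) is absent (z outside [5.5, 9]); the r=2.5 cylinder at (-3, 9) contributes a regular 8-gon of circumradius 2.5; Combining (union): only the r=2.5 cylinder at (-3, 9) is present, so the union is just that shape — 1 connected region. Overall, the cross-section is a single solid region. The nearest boundary edge runs (-0.50, 9.00)→(-1.23, 10.77); distance from the point to it = 3.08 mm. The point is not inside any of the regions above, so it lies outside the cross-section (3.08 mm from the nearest boundary).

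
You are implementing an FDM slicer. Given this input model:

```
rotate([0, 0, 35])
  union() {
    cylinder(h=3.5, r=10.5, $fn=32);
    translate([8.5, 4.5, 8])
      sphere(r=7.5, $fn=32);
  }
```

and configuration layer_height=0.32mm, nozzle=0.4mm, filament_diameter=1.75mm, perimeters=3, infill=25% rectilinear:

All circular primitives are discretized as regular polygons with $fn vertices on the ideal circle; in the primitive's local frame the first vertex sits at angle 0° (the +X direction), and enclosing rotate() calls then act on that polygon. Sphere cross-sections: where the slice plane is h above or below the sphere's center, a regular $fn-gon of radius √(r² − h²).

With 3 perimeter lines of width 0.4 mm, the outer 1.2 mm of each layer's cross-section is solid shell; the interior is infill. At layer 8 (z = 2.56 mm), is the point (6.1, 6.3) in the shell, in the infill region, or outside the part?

At z = 2.56 mm: the cylinder: section is a regular 32-gon, circumradius r=10.5; the sphere at (8.5, 4.5): section is a regular 32-gon, circumradius = √(r²−h²) = √(7.5²−5.44²) = 5.163; Combining (union): the regions partially overlap (shared area 45.84 mm²), so overlapping operands fuse into one piece — 1 connected region; (rotated 35° about Z; rotation is an isometry so areas/perimeters/island counts are preserved). Overall, the cross-section is a single solid region. Undo the 35° rotation: the query point maps to (8.610, 1.662) in the un-rotated model frame. The nearest boundary edge runs (10.48, -0.27)→(10.47, -0.27); distance from the point to it = 2.68 mm. The point is inside the cross-section and 2.68 mm from the nearest boundary — more than the 1.2 mm shell width (3 × 0.4), so it's in the infill interior.

infill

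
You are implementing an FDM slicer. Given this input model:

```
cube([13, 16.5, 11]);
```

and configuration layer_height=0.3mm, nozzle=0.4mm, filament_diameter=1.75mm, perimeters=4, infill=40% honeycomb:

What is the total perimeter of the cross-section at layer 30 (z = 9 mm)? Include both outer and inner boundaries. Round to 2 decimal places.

At z = 9 mm: the cube is present — its section is the full 13×16.5 rectangle (perimeter 59.00 mm). Overall, the cross-section is a single solid region. Total boundary length (outer) = 59.00 mm.

59.00 mm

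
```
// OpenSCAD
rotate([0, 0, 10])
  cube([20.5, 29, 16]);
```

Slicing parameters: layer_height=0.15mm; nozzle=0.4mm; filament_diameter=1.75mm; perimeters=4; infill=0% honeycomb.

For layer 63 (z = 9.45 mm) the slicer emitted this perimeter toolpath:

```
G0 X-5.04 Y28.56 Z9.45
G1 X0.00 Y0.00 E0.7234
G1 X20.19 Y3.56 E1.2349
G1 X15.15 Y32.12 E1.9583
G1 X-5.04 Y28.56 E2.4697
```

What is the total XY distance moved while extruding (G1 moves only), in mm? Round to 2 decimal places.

99.01 mm

Sum the Euclidean lengths of each G1 segment: total = 99.01 mm.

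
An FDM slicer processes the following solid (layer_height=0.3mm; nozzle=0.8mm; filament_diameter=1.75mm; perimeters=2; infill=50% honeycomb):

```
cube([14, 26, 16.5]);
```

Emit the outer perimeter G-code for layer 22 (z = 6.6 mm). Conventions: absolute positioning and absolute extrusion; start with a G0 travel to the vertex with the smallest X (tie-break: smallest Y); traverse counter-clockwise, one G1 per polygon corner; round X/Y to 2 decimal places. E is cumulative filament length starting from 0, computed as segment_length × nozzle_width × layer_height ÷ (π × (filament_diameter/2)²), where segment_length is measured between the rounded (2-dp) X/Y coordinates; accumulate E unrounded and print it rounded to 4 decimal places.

G0 X0.00 Y0.00 Z6.60
G1 X14.00 Y0.00 E1.3969
G1 X14.00 Y26.00 E3.9912
G1 X0.00 Y26.00 E5.3881
G1 X0.00 Y0.00 E7.9824

At z = 6.6 mm: the cube (footprint 14×26) is included at this height. The outline is a single polygon with 4 vertices. Extrusion per mm of travel: 0.8 × 0.3 / (π × 0.875²) = 0.099780. Accumulating E over each segment gives final E = 7.9824.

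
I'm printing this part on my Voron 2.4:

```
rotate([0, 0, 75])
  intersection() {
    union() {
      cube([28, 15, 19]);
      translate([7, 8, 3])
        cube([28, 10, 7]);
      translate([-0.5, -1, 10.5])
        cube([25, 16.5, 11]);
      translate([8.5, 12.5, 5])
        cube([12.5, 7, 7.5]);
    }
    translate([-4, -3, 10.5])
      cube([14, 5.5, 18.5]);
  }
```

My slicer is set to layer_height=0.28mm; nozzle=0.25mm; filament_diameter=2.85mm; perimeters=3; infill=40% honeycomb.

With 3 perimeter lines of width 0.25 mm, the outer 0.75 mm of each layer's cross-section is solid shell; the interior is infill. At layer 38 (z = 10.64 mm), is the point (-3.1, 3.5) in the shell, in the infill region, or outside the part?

outside

At z = 10.64 mm: the cube is present — its section is the full 28×15 rectangle; the cube at (7, 8) does not reach this height (z outside [3, 10]); the 25×16.5 cube at (-0.5, -1) contributes its full rectangle; the cube at (8.5, 12.5) (footprint 12.5×7) is included at this height; Taking the union: the regions partially overlap (shared area 405.00 mm²), so overlapping operands fuse into one piece — 1 connected region; the cube at (-4, -3) (footprint 14×5.5) is included at this height; Taking the intersection: the 14×5.5 cube at (-4, -3) partially overlaps that combined region; clipping to the common part keeps 36.75 mm² — 1 connected region; (whole slice rotated 75° about Z — lengths, areas and connectivity unchanged). Overall, the cross-section is a single solid region. Undo the 75° rotation: the query point maps to (2.578, 3.900) in the un-rotated model frame. The nearest boundary edge runs (-0.50, 2.50)→(10.00, 2.50); distance from the point to it = 1.40 mm. The point is not inside any of the regions above, so it lies outside the cross-section (1.40 mm from the nearest boundary).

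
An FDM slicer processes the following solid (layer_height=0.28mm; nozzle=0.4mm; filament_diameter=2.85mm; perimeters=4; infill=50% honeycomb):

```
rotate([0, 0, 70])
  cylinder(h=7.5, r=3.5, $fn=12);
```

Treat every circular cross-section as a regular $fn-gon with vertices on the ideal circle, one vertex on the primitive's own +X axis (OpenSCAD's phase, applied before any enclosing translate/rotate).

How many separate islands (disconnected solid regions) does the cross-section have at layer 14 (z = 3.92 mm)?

1

At z = 3.92 mm: the r=3.5 cylinder contributes a regular 12-gon of circumradius 3.5; (rotated 70° about Z; rotation is an isometry so areas/perimeters/island counts are preserved). Overall, the cross-section is a single solid region. Island count = 1.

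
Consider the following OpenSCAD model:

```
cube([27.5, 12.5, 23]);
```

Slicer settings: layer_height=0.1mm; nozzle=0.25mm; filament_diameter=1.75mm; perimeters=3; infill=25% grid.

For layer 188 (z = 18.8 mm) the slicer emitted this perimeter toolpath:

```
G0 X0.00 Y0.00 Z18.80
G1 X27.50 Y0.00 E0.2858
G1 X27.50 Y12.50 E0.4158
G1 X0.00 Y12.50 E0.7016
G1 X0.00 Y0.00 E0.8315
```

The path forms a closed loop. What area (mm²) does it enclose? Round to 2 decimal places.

Apply the shoelace formula to the sequence of (X, Y) vertices; enclosed area = 343.75 mm².

343.75 mm²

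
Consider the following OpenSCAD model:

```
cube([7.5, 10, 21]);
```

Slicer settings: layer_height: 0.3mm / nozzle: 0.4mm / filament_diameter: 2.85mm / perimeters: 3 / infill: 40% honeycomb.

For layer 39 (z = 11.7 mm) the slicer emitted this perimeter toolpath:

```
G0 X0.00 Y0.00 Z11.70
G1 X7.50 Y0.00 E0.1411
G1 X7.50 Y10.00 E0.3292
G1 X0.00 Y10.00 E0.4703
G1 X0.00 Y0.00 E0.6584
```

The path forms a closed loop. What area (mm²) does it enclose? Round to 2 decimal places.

75.00 mm²

Apply the shoelace formula to the sequence of (X, Y) vertices; enclosed area = 75.00 mm².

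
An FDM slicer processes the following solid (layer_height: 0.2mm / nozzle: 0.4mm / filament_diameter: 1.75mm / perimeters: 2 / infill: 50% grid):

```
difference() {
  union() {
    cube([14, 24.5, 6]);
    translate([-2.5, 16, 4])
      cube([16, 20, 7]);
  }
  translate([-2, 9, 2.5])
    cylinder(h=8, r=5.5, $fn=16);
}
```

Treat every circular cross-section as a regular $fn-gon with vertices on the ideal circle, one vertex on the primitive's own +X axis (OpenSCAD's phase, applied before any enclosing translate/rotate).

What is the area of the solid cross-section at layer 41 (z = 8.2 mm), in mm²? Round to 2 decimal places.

320.00 mm²

At z = 8.2 mm: the cube is not intersected at this z (z outside [0, 6]); the 16×20 cube at (-2.5, 16) contributes its full rectangle (area 320.00 mm²); Taking the union: only the 16×20 cube at (-2.5, 16) is present, so the union is just that shape — area = 320.00 mm²; the cylinder at (-2, 9): section is a regular 16-gon, circumradius r=5.5 (area = (16/2)·5.500²·sin(360°/16) = 92.61 mm²); Subtracting the remaining from the first: starting from the result so far (320.00 mm²), the r=5.5 cylinder at (-2, 9) misses the remaining region (no effect) — area = 320.00 mm². Overall, the cross-section is a single solid region. Net area = 320.00 mm².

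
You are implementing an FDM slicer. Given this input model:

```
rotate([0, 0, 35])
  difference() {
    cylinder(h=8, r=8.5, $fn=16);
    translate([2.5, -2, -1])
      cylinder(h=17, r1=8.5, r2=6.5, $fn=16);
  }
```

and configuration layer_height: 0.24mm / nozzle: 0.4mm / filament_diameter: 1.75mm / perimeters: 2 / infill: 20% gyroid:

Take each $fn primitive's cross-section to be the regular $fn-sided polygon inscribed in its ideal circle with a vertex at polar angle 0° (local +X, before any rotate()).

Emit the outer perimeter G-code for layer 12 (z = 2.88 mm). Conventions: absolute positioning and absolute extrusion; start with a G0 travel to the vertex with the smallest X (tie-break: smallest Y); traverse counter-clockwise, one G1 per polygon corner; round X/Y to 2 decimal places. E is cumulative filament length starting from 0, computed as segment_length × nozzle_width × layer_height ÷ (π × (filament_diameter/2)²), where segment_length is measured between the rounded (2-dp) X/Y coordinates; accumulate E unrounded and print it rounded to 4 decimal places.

At z = 2.88 mm: the cylinder: section is a regular 16-gon, circumradius r=8.5; the cone at (2.5, -2): at t=0.228 of its height the radius interpolates to r₁+(r₂−r₁)t = 8.044, giving a regular 16-gon of that circumradius; After the difference (first − rest): starting from the r=8.5 cylinder, the cone at (2.5, -2) partially overlaps it — only the 157.15 mm² overlap (of its 198.07 mm²) is removed, clipping the outline — 1 connected region; (rotated 35° about Z; rotation is an isometry so areas/perimeters/island counts are preserved). The outline is a single polygon with 20 vertices. Extrusion per mm of travel: 0.4 × 0.24 / (π × 0.875²) = 0.039912. Accumulating E over each segment gives final E = 2.2512.

G0 X-8.37 Y1.48 Z2.88
G1 X-8.30 Y-1.84 E0.1325
G1 X-6.96 Y-4.88 E0.2651
G1 X-4.57 Y-7.17 E0.3972
G1 X-1.48 Y-8.37 E0.5295
G1 X1.84 Y-8.30 E0.6621
G1 X2.26 Y-8.12 E0.6803
G1 X1.80 Y-8.13 E0.6987
G1 X-1.13 Y-6.99 E0.8242
G1 X-3.39 Y-4.82 E0.9492
G1 X-4.66 Y-1.95 E1.0745
G1 X-4.73 Y1.19 E1.1998
G1 X-3.59 Y4.12 E1.3253
G1 X-1.42 Y6.38 E1.4504
G1 X1.45 Y7.65 E1.5756
G1 X3.23 Y7.69 E1.6467
G1 X1.48 Y8.37 E1.7216
G1 X-1.84 Y8.30 E1.8542
G1 X-4.88 Y6.96 E1.9868
G1 X-7.17 Y4.57 E2.1189
G1 X-8.37 Y1.48 E2.2512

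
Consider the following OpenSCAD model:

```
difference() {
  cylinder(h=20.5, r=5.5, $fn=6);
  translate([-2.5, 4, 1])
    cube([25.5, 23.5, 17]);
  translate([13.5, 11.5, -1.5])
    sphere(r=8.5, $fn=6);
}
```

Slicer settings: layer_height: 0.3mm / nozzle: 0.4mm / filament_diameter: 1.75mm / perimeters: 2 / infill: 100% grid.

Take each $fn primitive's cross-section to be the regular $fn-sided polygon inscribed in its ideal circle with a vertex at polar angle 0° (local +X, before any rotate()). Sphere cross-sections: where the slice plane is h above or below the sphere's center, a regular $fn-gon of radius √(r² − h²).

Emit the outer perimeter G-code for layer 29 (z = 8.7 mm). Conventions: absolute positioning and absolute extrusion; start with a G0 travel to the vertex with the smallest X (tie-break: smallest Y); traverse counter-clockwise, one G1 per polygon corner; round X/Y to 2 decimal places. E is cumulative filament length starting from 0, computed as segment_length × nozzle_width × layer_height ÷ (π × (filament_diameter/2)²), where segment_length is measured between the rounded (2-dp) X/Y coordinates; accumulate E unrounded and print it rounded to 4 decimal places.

At z = 8.7 mm: the r=5.5 cylinder contributes a regular 6-gon of circumradius 5.5; the 25.5×23.5 cube at (-2.5, 4) contributes its full rectangle; the sphere at (13.5, 11.5) is not intersected at this z (|z−center|=10.200 > r=8.5); After the difference (first − rest): starting from the r=5.5 cylinder, the 25.5×23.5 cube at (-2.5, 4) partially overlaps it — only the 4.17 mm² overlap (of its 599.25 mm²) is removed, clipping the outline — 1 connected region. The outline is a single polygon with 8 vertices. Extrusion per mm of travel: 0.4 × 0.3 / (π × 0.875²) = 0.049890. Accumulating E over each segment gives final E = 1.6619.

G0 X-5.50 Y0.00 Z8.70
G1 X-2.75 Y-4.76 E0.2743
G1 X2.75 Y-4.76 E0.5487
G1 X5.50 Y0.00 E0.8229
G1 X3.19 Y4.00 E1.0534
G1 X-2.50 Y4.00 E1.3372
G1 X-2.50 Y4.76 E1.3752
G1 X-2.75 Y4.76 E1.3876
G1 X-5.50 Y0.00 E1.6619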